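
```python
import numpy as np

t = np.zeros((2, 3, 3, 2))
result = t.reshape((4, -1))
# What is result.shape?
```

(4, 9)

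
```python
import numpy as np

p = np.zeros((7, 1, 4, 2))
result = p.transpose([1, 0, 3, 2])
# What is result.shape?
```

(1, 7, 2, 4)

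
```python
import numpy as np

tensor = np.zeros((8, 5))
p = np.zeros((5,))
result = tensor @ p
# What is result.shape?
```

(8,)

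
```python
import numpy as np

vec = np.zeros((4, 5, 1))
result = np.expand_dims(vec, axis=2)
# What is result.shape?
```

(4, 5, 1, 1)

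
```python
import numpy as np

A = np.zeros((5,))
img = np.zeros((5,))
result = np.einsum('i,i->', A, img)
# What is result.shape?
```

()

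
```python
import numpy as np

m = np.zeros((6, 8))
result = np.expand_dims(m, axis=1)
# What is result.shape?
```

(6, 1, 8)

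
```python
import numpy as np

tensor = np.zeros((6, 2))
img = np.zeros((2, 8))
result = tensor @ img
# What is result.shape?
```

(6, 8)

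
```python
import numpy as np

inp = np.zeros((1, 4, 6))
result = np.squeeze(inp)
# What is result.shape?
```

(4, 6)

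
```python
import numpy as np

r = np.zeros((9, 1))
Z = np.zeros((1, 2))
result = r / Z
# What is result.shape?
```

(9, 2)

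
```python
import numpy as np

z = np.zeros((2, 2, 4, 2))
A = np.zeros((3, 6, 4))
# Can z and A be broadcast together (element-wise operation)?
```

No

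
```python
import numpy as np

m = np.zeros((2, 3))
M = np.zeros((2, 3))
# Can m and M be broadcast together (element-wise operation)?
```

Yes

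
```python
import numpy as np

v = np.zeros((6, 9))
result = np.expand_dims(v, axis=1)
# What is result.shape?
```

(6, 1, 9)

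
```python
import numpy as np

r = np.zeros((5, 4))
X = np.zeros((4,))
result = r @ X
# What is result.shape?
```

(5,)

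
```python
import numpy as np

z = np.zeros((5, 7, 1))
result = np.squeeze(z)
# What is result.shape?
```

(5, 7)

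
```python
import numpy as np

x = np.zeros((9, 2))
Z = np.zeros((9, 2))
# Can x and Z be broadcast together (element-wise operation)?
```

Yes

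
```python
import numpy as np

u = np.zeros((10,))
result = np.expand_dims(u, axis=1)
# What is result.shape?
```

(10, 1)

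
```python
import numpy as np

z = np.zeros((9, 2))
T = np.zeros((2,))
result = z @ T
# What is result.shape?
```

(9,)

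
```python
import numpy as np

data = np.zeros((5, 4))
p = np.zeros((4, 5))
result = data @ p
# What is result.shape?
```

(5, 5)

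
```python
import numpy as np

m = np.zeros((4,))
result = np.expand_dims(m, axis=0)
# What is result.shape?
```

(1, 4)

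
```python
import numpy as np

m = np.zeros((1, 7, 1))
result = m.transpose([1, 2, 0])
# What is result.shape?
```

(7, 1, 1)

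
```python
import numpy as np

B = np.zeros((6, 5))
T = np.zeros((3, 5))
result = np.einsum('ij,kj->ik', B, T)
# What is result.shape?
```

(6, 3)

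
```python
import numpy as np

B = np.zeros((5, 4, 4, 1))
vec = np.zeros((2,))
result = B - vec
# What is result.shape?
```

(5, 4, 4, 2)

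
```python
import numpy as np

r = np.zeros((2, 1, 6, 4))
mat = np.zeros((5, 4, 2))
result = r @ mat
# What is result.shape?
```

(2, 5, 6, 2)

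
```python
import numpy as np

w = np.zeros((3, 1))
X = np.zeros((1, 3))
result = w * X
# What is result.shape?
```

(3, 3)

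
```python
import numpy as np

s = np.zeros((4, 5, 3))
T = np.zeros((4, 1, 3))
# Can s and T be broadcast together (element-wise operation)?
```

Yes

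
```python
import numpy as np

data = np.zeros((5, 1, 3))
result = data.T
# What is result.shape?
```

(3, 1, 5)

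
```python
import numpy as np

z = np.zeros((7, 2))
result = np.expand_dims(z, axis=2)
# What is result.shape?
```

(7, 2, 1)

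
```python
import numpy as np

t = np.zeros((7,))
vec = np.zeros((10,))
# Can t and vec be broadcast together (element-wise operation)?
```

No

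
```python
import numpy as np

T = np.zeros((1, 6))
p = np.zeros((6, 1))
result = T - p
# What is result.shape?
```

(6, 6)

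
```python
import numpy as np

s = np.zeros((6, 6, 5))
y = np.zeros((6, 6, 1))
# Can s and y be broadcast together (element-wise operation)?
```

Yes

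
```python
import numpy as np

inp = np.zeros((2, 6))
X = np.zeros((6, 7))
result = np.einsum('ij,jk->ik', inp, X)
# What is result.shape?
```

(2, 7)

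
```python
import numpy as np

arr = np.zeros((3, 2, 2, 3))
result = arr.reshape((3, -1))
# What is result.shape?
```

(3, 12)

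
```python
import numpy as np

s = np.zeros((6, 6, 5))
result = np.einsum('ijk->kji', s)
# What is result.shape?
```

(5, 6, 6)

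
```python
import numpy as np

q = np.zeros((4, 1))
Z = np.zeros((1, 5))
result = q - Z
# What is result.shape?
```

(4, 5)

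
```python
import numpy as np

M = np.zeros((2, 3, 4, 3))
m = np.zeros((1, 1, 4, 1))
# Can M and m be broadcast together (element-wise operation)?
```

Yes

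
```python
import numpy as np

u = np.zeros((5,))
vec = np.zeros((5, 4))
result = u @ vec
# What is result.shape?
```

(4,)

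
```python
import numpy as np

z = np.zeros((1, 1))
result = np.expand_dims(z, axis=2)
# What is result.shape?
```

(1, 1, 1)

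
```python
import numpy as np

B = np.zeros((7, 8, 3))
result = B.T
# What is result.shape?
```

(3, 8, 7)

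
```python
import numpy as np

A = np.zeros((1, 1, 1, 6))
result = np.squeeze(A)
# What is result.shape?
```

(6,)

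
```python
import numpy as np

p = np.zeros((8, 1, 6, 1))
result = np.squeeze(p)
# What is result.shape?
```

(8, 6)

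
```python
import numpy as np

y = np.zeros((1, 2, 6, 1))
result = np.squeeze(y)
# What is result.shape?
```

(2, 6)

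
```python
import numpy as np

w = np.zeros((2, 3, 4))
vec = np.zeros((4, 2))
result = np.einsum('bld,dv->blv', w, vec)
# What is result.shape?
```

(2, 3, 2)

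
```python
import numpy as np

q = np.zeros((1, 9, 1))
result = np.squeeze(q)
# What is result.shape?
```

(9,)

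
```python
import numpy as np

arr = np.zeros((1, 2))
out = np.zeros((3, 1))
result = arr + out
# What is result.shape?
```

(3, 2)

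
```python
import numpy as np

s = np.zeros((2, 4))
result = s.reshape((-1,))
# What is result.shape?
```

(8,)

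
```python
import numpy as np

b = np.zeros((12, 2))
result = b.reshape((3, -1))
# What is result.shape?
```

(3, 8)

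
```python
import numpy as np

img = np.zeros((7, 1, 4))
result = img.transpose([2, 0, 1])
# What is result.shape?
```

(4, 7, 1)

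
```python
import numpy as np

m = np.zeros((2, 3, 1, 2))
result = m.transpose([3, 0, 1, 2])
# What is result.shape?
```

(2, 2, 3, 1)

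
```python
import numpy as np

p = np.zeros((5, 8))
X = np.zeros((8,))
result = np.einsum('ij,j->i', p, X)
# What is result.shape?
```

(5,)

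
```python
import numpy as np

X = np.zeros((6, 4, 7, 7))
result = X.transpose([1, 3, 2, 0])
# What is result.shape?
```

(4, 7, 7, 6)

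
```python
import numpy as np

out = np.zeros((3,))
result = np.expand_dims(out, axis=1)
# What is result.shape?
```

(3, 1)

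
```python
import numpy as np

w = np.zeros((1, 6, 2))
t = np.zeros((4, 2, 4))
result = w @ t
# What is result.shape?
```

(4, 6, 4)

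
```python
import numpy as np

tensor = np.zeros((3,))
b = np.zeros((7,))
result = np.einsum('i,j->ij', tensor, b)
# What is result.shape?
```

(3, 7)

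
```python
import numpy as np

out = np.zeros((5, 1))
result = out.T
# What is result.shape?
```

(1, 5)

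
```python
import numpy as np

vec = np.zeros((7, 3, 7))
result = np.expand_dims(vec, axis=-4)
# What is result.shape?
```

(1, 7, 3, 7)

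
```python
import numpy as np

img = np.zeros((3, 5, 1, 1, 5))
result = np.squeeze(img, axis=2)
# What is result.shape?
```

(3, 5, 1, 5)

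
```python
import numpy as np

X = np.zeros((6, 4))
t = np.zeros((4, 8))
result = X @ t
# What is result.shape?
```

(6, 8)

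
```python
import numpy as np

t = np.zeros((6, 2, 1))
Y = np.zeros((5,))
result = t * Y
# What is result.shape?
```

(6, 2, 5)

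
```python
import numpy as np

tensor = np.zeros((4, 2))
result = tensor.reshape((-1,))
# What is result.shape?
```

(8,)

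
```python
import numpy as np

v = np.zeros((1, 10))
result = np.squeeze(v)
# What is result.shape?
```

(10,)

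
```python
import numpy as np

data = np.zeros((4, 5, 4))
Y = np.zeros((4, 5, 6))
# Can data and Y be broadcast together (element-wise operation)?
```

No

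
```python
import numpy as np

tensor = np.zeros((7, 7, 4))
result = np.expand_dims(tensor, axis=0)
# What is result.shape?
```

(1, 7, 7, 4)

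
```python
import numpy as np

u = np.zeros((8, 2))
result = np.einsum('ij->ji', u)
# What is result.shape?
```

(2, 8)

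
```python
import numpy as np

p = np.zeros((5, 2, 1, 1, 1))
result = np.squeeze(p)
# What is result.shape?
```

(5, 2)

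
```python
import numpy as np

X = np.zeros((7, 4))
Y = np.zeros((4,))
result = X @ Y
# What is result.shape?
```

(7,)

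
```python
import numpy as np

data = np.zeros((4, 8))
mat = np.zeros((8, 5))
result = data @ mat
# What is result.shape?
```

(4, 5)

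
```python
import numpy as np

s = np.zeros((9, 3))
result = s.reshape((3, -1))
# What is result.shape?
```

(3, 9)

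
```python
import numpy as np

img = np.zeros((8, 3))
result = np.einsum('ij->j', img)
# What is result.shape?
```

(3,)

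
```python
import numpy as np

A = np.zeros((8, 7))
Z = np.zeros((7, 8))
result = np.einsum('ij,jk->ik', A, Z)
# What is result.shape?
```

(8, 8)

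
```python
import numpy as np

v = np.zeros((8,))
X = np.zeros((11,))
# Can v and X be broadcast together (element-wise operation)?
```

No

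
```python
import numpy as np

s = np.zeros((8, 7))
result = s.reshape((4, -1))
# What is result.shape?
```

(4, 14)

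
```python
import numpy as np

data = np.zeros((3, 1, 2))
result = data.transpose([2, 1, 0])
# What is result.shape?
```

(2, 1, 3)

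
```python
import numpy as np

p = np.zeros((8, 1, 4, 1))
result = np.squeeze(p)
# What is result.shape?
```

(8, 4)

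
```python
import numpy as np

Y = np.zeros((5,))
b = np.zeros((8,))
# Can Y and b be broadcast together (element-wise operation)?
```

No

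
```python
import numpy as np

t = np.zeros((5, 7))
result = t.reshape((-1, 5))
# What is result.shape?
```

(7, 5)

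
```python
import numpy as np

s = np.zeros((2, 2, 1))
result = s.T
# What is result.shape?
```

(1, 2, 2)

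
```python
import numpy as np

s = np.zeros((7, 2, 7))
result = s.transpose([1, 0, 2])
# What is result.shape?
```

(2, 7, 7)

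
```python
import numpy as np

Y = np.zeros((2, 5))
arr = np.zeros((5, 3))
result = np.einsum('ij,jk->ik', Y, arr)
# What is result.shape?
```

(2, 3)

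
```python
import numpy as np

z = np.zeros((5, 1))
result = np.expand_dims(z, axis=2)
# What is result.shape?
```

(5, 1, 1)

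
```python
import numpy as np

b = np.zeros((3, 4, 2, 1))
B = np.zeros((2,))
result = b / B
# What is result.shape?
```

(3, 4, 2, 2)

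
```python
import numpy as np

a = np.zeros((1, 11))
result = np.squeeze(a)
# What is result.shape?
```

(11,)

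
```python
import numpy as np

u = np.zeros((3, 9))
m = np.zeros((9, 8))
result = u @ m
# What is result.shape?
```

(3, 8)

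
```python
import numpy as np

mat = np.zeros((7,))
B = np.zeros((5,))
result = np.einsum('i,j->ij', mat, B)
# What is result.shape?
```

(7, 5)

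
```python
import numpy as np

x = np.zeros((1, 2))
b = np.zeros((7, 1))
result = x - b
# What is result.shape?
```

(7, 2)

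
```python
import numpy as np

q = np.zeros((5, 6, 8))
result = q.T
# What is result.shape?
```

(8, 6, 5)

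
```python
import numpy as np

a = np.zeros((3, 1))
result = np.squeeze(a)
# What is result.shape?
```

(3,)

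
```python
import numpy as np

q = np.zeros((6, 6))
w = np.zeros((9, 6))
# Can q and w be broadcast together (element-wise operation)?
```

No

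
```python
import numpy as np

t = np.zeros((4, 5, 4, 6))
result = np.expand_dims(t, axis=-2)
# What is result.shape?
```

(4, 5, 4, 1, 6)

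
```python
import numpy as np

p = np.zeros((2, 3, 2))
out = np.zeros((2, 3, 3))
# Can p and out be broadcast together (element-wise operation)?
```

No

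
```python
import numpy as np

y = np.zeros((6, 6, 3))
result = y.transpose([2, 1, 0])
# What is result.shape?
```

(3, 6, 6)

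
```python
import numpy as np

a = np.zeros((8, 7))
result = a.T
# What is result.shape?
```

(7, 8)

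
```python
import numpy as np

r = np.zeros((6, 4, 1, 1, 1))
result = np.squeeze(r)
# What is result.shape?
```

(6, 4)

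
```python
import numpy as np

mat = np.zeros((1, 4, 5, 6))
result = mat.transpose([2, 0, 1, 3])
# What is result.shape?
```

(5, 1, 4, 6)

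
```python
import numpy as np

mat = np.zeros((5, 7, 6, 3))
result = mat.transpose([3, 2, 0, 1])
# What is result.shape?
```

(3, 6, 5, 7)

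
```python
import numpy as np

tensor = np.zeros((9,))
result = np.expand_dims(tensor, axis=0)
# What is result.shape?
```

(1, 9)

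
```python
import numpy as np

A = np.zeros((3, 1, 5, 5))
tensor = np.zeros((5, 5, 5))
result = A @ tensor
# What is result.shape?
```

(3, 5, 5, 5)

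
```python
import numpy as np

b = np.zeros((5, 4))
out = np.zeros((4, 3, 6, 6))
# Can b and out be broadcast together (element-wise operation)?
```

No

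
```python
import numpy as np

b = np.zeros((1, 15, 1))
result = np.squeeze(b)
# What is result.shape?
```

(15,)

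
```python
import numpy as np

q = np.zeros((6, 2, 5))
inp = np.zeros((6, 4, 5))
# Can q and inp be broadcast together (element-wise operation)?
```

No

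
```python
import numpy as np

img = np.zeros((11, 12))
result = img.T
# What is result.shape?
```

(12, 11)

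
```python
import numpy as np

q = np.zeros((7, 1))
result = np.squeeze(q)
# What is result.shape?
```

(7,)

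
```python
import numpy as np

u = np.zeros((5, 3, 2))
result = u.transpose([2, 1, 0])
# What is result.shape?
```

(2, 3, 5)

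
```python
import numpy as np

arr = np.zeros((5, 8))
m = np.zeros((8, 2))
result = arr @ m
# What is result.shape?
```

(5, 2)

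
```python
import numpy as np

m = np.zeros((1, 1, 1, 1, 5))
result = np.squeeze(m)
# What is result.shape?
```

(5,)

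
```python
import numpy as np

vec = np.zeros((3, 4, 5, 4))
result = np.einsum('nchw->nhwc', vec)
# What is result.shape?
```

(3, 5, 4, 4)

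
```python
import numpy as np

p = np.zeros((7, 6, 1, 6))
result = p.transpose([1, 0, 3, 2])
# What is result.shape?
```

(6, 7, 6, 1)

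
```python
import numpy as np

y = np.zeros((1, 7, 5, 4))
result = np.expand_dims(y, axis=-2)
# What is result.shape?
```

(1, 7, 5, 1, 4)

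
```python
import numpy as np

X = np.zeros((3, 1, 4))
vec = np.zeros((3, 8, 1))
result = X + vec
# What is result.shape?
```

(3, 8, 4)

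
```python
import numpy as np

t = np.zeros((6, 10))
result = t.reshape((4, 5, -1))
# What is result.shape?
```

(4, 5, 3)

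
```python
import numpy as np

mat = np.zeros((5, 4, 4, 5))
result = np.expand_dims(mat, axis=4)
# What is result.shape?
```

(5, 4, 4, 5, 1)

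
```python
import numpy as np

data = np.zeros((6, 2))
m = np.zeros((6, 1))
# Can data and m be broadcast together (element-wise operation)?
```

Yes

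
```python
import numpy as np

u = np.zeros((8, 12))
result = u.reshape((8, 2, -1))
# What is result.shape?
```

(8, 2, 6)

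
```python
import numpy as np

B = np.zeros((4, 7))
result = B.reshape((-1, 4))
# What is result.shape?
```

(7, 4)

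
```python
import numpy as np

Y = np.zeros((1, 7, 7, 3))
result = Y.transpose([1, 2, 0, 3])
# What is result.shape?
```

(7, 7, 1, 3)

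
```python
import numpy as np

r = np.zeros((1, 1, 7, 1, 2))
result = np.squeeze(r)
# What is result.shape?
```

(7, 2)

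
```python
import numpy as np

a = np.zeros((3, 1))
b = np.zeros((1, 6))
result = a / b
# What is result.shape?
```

(3, 6)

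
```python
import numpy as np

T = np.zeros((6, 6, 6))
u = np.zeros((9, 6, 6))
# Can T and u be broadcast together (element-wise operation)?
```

No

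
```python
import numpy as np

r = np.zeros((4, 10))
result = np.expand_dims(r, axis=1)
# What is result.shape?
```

(4, 1, 10)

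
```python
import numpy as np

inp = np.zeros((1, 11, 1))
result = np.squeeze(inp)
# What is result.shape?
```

(11,)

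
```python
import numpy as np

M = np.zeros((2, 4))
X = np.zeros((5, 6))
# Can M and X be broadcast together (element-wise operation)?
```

No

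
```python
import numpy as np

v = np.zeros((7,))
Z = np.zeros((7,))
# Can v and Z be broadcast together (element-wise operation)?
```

Yes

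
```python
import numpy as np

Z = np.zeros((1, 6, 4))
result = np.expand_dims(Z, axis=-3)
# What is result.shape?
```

(1, 1, 6, 4)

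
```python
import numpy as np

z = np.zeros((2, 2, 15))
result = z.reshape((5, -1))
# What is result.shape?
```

(5, 12)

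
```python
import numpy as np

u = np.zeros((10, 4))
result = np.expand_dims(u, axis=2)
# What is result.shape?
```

(10, 4, 1)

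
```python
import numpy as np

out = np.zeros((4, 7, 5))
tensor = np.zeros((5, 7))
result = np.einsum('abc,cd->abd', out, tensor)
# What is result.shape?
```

(4, 7, 7)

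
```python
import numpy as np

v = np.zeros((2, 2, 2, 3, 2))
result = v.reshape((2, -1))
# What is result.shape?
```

(2, 24)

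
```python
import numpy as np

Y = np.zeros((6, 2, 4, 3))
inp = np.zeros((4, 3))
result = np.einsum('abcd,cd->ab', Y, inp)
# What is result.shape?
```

(6, 2)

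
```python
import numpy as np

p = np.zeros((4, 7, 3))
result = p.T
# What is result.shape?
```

(3, 7, 4)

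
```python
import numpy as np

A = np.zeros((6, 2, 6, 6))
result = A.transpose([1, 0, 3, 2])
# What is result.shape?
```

(2, 6, 6, 6)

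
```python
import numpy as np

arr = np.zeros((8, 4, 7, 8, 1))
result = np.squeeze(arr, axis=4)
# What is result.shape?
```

(8, 4, 7, 8)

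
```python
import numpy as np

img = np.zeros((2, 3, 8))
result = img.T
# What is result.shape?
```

(8, 3, 2)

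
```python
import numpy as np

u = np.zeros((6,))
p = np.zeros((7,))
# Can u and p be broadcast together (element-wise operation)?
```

No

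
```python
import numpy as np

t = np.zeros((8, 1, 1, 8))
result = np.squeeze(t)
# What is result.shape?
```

(8, 8)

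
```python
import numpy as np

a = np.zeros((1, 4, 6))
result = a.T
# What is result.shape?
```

(6, 4, 1)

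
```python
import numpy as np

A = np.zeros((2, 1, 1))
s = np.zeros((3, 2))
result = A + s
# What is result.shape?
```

(2, 3, 2)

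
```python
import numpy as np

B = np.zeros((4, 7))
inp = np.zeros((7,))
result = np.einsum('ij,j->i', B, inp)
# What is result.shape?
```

(4,)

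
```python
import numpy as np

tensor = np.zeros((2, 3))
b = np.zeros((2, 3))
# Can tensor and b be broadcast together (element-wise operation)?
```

Yes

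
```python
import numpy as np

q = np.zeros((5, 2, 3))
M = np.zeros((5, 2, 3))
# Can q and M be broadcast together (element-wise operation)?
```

Yes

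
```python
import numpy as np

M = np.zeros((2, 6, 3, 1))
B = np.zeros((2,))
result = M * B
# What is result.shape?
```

(2, 6, 3, 2)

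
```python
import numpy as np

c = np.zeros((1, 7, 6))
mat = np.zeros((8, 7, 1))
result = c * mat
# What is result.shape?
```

(8, 7, 6)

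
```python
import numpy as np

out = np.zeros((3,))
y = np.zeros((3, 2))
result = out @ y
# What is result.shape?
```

(2,)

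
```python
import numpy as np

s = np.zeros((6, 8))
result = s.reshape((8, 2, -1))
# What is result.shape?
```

(8, 2, 3)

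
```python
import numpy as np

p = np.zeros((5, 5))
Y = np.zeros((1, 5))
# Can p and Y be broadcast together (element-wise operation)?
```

Yes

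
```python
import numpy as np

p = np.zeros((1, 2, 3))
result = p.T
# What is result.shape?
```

(3, 2, 1)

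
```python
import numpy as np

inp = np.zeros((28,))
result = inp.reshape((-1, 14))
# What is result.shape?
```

(2, 14)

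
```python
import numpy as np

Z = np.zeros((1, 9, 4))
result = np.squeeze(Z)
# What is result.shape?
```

(9, 4)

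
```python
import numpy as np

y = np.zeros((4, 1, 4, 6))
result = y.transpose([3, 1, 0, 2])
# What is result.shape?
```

(6, 1, 4, 4)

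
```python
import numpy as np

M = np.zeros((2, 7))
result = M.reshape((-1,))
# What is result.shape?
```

(14,)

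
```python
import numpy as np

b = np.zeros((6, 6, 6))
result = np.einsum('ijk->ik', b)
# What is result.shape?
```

(6, 6)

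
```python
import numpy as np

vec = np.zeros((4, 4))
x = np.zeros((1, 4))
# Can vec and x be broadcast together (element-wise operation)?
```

Yes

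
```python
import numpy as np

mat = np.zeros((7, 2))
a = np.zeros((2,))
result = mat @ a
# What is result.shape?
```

(7,)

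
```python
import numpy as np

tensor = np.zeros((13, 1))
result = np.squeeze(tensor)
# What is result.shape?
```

(13,)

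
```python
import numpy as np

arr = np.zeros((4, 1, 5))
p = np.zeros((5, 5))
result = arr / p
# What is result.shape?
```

(4, 5, 5)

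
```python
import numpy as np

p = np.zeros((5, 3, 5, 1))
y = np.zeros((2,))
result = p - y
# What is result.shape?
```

(5, 3, 5, 2)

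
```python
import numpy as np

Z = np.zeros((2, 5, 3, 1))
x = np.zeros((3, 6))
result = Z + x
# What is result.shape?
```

(2, 5, 3, 6)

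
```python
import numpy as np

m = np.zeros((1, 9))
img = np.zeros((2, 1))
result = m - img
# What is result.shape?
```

(2, 9)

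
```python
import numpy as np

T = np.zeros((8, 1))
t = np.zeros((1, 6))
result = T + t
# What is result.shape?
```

(8, 6)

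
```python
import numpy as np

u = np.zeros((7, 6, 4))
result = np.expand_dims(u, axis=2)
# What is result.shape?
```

(7, 6, 1, 4)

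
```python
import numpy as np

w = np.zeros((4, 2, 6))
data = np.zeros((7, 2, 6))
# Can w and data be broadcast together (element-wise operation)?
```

No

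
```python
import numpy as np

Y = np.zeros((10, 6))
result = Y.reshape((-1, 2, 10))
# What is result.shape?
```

(3, 2, 10)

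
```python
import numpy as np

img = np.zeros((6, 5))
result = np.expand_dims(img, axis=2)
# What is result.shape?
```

(6, 5, 1)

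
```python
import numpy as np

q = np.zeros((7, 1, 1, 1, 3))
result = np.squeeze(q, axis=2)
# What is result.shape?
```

(7, 1, 1, 3)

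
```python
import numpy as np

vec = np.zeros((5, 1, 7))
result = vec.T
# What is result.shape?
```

(7, 1, 5)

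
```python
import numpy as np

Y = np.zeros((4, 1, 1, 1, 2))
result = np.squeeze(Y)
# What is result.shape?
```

(4, 2)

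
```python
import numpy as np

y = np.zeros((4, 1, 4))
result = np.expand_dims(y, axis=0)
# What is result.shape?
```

(1, 4, 1, 4)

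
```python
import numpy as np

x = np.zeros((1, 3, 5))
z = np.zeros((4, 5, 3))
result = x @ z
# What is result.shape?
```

(4, 3, 3)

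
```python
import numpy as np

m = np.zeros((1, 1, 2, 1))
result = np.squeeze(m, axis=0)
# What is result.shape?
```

(1, 2, 1)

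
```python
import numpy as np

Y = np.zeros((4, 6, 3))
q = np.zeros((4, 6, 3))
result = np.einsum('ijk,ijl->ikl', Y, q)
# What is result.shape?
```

(4, 3, 3)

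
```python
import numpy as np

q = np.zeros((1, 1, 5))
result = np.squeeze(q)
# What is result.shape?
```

(5,)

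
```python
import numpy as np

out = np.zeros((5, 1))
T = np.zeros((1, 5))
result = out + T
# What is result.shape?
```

(5, 5)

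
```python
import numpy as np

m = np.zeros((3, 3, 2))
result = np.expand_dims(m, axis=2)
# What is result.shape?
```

(3, 3, 1, 2)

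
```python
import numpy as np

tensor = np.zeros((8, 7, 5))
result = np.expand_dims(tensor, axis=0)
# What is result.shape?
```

(1, 8, 7, 5)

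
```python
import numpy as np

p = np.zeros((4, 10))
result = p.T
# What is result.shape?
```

(10, 4)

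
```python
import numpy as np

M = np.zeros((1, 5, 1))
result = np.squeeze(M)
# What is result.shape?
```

(5,)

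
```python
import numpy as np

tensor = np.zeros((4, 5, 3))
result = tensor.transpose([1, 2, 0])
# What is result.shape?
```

(5, 3, 4)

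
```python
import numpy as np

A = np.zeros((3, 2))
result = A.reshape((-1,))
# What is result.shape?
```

(6,)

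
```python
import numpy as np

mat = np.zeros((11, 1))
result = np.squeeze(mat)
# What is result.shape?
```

(11,)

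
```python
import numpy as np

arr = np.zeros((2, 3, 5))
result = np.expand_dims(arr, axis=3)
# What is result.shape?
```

(2, 3, 5, 1)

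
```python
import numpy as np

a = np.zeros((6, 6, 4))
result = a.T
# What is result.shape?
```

(4, 6, 6)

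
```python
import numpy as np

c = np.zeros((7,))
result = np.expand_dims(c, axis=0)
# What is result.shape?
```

(1, 7)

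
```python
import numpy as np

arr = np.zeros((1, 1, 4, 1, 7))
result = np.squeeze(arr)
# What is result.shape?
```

(4, 7)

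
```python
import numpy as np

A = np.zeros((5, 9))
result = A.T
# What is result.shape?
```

(9, 5)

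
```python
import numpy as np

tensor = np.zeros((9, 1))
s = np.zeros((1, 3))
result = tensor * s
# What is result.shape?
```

(9, 3)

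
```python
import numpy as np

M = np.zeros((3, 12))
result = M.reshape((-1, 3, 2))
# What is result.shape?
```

(6, 3, 2)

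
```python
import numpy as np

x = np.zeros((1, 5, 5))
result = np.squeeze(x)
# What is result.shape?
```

(5, 5)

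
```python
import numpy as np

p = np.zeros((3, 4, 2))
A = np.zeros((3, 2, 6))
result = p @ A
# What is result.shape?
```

(3, 4, 6)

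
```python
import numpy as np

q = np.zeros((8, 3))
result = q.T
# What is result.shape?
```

(3, 8)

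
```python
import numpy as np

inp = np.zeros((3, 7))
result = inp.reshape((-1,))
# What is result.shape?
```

(21,)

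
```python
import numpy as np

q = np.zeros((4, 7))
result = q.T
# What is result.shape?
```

(7, 4)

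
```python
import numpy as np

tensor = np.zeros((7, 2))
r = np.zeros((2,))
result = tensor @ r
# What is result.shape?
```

(7,)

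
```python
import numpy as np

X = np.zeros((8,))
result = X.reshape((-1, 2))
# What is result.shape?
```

(4, 2)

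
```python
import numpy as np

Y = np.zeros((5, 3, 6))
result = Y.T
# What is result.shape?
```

(6, 3, 5)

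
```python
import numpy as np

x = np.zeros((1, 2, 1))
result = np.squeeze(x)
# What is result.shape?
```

(2,)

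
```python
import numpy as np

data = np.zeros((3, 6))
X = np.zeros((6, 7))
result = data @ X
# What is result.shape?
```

(3, 7)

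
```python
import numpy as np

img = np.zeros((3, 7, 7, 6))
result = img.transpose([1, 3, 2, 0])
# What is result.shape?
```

(7, 6, 7, 3)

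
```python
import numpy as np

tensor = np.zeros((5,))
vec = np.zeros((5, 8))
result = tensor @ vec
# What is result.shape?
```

(8,)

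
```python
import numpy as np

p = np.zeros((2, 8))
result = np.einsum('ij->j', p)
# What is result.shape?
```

(8,)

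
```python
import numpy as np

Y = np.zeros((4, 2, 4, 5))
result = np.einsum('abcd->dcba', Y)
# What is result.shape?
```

(5, 4, 2, 4)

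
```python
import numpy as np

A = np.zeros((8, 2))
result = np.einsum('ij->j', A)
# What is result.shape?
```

(2,)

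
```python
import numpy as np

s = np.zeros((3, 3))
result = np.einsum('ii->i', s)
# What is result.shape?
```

(3,)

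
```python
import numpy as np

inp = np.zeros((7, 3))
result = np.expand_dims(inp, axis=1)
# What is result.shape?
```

(7, 1, 3)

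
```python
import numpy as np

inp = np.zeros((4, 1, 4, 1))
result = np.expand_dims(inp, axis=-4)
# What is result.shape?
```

(4, 1, 1, 4, 1)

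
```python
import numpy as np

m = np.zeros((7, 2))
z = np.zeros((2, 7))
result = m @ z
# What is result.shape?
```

(7, 7)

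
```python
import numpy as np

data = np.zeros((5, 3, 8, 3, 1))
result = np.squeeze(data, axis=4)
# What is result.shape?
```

(5, 3, 8, 3)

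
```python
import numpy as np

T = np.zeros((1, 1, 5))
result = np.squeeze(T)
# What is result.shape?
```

(5,)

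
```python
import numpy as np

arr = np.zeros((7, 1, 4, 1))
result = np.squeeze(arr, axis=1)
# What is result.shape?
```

(7, 4, 1)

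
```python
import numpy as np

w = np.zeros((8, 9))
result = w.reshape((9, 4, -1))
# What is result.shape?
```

(9, 4, 2)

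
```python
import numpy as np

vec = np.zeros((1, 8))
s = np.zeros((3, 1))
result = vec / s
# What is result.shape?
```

(3, 8)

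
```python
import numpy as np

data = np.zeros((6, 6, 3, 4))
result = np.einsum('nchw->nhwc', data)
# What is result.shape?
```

(6, 3, 4, 6)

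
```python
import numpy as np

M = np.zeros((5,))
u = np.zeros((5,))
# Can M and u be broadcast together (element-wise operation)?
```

Yes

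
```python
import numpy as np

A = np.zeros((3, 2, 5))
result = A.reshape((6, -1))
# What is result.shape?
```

(6, 5)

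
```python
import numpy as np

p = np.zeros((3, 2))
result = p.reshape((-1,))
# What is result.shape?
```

(6,)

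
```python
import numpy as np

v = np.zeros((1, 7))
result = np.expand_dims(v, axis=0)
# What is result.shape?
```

(1, 1, 7)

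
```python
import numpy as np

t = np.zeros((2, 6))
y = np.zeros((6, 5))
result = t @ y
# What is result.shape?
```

(2, 5)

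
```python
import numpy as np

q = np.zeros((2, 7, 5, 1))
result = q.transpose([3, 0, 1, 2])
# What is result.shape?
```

(1, 2, 7, 5)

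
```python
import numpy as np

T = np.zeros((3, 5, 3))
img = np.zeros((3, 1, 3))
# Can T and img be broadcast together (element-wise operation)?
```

Yes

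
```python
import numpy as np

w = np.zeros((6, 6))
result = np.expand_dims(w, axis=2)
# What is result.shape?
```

(6, 6, 1)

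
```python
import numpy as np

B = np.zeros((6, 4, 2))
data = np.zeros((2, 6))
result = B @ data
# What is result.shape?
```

(6, 4, 6)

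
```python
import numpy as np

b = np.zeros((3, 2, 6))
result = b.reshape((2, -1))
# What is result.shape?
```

(2, 18)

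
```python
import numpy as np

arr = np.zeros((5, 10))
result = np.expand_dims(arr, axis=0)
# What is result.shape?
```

(1, 5, 10)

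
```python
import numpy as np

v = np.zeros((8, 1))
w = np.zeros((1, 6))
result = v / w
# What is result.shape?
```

(8, 6)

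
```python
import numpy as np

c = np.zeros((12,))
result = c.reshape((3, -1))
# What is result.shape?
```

(3, 4)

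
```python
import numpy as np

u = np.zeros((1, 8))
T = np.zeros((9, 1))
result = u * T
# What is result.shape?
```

(9, 8)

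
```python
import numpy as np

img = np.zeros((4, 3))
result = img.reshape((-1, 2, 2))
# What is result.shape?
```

(3, 2, 2)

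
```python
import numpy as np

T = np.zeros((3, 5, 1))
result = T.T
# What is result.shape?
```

(1, 5, 3)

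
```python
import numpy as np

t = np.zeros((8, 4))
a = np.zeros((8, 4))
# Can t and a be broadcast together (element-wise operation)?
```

Yes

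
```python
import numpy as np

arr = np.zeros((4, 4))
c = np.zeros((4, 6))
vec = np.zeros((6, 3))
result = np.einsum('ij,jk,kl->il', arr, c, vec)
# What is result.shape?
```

(4, 3)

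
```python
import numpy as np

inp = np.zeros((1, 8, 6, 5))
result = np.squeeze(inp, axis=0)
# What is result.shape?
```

(8, 6, 5)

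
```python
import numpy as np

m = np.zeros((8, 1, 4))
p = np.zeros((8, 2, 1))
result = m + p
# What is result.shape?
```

(8, 2, 4)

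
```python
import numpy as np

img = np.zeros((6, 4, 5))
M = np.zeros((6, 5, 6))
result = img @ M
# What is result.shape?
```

(6, 4, 6)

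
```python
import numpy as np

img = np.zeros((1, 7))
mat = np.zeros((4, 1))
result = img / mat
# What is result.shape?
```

(4, 7)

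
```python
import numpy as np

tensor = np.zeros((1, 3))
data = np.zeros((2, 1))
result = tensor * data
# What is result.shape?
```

(2, 3)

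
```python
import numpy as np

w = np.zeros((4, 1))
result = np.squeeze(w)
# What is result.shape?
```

(4,)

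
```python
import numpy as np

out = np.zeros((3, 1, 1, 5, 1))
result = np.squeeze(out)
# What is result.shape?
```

(3, 5)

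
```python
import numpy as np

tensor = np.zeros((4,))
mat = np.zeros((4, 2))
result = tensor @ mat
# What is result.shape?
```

(2,)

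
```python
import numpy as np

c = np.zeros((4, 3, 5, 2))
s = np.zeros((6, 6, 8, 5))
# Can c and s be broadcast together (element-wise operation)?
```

No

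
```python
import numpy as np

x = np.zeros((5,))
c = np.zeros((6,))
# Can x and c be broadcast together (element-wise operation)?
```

No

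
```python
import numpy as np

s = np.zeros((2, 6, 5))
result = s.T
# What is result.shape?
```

(5, 6, 2)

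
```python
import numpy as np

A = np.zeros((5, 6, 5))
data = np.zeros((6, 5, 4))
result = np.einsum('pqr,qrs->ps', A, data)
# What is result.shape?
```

(5, 4)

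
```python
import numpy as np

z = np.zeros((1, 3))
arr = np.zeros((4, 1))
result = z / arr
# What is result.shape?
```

(4, 3)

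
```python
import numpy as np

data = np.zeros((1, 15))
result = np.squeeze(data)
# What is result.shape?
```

(15,)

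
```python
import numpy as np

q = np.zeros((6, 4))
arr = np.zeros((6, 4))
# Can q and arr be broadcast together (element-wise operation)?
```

Yes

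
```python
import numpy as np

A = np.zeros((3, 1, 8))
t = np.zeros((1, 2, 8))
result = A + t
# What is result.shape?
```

(3, 2, 8)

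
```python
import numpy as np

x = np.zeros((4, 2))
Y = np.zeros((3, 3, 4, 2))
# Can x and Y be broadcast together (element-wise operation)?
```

Yes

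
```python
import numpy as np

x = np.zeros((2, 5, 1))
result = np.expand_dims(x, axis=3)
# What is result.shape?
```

(2, 5, 1, 1)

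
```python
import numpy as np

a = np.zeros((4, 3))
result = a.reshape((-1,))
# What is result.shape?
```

(12,)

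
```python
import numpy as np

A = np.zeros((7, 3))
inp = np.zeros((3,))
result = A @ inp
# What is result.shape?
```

(7,)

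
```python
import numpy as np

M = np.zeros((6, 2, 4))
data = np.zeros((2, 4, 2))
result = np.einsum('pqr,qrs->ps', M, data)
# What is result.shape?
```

(6, 2)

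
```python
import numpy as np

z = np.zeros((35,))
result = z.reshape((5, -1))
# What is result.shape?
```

(5, 7)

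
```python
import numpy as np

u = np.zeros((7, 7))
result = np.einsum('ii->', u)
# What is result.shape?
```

()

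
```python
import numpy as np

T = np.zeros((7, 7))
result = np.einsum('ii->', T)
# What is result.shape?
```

()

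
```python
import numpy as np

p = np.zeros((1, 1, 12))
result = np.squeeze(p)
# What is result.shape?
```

(12,)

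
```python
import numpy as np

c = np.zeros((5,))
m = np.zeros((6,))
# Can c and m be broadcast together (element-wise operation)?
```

No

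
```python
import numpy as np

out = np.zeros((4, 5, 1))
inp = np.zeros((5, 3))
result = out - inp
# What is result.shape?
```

(4, 5, 3)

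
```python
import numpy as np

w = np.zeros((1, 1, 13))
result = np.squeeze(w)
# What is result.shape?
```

(13,)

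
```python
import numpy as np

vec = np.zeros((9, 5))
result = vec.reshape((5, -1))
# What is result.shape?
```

(5, 9)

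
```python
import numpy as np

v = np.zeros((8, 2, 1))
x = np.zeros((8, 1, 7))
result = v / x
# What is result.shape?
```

(8, 2, 7)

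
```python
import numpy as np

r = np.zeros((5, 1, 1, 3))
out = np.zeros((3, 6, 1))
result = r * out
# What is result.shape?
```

(5, 3, 6, 3)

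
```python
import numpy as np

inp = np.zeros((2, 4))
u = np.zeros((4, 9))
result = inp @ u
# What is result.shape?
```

(2, 9)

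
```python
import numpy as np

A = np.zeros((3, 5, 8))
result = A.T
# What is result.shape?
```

(8, 5, 3)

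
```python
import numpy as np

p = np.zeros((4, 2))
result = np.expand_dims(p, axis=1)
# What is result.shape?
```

(4, 1, 2)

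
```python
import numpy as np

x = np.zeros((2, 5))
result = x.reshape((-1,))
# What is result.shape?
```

(10,)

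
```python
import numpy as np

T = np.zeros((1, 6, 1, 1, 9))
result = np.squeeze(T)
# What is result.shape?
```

(6, 9)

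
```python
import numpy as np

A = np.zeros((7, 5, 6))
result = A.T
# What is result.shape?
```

(6, 5, 7)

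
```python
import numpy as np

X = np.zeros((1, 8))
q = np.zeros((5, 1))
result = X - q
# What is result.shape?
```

(5, 8)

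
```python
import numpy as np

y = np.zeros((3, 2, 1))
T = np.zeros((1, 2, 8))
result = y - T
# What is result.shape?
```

(3, 2, 8)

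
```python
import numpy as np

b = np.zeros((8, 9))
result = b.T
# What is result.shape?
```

(9, 8)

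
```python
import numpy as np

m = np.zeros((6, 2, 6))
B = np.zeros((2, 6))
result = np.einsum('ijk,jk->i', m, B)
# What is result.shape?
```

(6,)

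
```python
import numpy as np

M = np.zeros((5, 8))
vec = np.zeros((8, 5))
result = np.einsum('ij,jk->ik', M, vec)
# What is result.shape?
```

(5, 5)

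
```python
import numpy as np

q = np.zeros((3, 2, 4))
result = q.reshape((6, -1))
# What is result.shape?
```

(6, 4)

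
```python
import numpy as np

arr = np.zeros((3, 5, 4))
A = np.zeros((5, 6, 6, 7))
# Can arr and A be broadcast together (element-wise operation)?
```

No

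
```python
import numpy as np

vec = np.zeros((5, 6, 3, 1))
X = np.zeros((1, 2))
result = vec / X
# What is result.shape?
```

(5, 6, 3, 2)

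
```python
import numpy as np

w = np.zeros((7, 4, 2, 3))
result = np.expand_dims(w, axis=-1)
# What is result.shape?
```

(7, 4, 2, 3, 1)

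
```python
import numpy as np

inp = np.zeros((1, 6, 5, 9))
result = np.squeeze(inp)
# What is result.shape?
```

(6, 5, 9)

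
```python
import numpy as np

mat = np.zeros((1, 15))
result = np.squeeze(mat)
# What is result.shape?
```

(15,)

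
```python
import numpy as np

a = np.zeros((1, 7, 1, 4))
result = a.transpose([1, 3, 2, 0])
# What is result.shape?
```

(7, 4, 1, 1)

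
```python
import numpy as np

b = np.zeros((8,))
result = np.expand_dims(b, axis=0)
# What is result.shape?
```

(1, 8)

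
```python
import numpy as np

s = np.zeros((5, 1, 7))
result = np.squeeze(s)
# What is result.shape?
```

(5, 7)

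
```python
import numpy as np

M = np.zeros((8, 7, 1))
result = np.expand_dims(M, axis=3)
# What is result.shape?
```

(8, 7, 1, 1)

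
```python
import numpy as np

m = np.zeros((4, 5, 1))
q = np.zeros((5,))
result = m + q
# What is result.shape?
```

(4, 5, 5)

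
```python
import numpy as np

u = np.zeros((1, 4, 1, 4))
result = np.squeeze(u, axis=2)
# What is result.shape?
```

(1, 4, 4)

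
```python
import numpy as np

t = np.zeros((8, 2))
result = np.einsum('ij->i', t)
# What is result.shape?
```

(8,)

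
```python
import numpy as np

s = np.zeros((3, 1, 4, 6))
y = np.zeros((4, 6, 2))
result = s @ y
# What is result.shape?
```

(3, 4, 4, 2)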